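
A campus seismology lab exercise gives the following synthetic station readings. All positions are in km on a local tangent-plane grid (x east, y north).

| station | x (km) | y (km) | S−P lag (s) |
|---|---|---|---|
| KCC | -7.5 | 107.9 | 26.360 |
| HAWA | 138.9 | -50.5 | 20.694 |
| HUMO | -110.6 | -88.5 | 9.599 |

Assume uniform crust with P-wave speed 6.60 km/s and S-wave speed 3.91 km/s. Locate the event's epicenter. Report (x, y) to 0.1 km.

Distance from S−P lag: d = Δt · v_P v_S / (v_P − v_S) = Δt · (6.60·3.91)/(6.60−3.91) ≈ 9.5933·Δt.
So d_KCC = 252.88, d_HAWA = 198.52, d_HUMO = 92.09 km.
Circle about each station: (x + 7.5)² + (y − 107.9)² = 252.88²; (x − 138.9)² + (y + 50.5)² = 198.52²; (x + 110.6)² + (y + 88.5)² = 92.09².
Subtracting the KCC equation from the HAWA and HUMO equations removes the quadratic terms:
292.8 x − 316.8 y = 34682.90
-206.2 x − 392.8 y = 63833.68
Solving the 2×2 system: x ≈ -36.6, y ≈ -143.3 km.
Check against KCC (with the unrounded x, y): √((x + 7.5)²+(y − 107.9)²) = 252.88 ≈ 252.88 km. ✓

-36.6 km east, -143.3 km north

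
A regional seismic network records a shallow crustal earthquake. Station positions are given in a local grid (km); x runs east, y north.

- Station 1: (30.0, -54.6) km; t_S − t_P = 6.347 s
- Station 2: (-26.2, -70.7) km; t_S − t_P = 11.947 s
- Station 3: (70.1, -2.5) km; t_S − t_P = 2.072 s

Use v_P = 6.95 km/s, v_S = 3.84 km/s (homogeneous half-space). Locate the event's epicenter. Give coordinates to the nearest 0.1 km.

(52.5, -5.0)

Distance from S−P lag: d = Δt · v_P v_S / (v_P − v_S) = Δt · (6.95·3.84)/(6.95−3.84) ≈ 8.5814·Δt.
So d_Station 1 = 54.47, d_Station 2 = 102.52, d_Station 3 = 17.78 km.
Circle about each station: (x − 30.0)² + (y + 54.6)² = 54.47²; (x + 26.2)² + (y + 70.7)² = 102.52²; (x − 70.1)² + (y + 2.5)² = 17.78².
Subtracting pairs of circle equations eliminates x²+y² and gives linear equations (the radical axes):
-112.4 x − 32.2 y = -5739.60
80.2 x + 104.2 y = 3689.95
Solving the 2×2 system: x ≈ 52.5, y ≈ -5.0 km.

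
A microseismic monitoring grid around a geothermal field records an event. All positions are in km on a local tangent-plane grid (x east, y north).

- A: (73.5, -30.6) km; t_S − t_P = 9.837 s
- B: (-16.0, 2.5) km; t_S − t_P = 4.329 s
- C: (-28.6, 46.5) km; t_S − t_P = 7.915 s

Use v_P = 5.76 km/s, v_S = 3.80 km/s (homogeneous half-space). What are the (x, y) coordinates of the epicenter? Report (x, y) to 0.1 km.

(-35.8, -41.6)

Distance from S−P lag: d = Δt · v_P v_S / (v_P − v_S) = Δt · (5.76·3.80)/(5.76−3.80) ≈ 11.1673·Δt.
So d_A = 109.85, d_B = 48.34, d_C = 88.39 km.
Circle about each station: (x − 73.5)² + (y + 30.6)² = 109.85²; (x + 16.0)² + (y − 2.5)² = 48.34²; (x + 28.6)² + (y − 46.5)² = 88.39².
Subtracting the A equation from the B and C equations removes the quadratic terms:
-179.0 x + 66.2 y = 3653.91
-204.2 x + 154.2 y = 895.83
Solving the 2×2 system: x ≈ -35.8, y ≈ -41.6 km.
Check against A (with the unrounded x, y): √((x − 73.5)²+(y + 30.6)²) = 109.85 ≈ 109.85 km. ✓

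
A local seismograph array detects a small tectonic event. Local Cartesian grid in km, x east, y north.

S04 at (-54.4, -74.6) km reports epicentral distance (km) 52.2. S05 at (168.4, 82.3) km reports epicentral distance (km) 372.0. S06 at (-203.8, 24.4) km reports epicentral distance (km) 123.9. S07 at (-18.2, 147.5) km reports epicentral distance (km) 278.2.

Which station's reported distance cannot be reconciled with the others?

Solve using three stations at a time. Using S05, S06, S07 (subtract circle equations pairwise → linear system) gives (x, y) ≈ (-160.4, -91.5).
Distances from that point to each station vs reported:
  S04: calculated 107.4 vs reported 52.2 → residual 55.2 km
  S05: calculated 372.0 vs reported 372.0 → residual 0.0 km
  S06: calculated 123.8 vs reported 123.9 → residual 0.1 km
  S07: calculated 278.1 vs reported 278.2 → residual 0.1 km
S05, S06, S07 are mutually consistent (residuals ≈ 0); S04 is off by 55.2 km.

S04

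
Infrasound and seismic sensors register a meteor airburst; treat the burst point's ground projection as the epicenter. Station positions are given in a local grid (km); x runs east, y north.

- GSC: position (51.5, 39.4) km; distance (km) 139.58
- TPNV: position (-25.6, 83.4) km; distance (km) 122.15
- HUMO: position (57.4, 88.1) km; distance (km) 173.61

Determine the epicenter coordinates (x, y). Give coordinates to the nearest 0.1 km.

Circle about each station: (x − 51.5)² + (y − 39.4)² = 139.58²; (x + 25.6)² + (y − 83.4)² = 122.15²; (x − 57.4)² + (y − 88.1)² = 173.61².
Subtracting the GSC equation from the TPNV and HUMO equations removes the quadratic terms:
-154.2 x + 88.0 y = 7968.26
11.8 x + 97.4 y = -3806.10
Solving the 2×2 system: x ≈ -69.2, y ≈ -30.7 km.

(-69.2, -30.7)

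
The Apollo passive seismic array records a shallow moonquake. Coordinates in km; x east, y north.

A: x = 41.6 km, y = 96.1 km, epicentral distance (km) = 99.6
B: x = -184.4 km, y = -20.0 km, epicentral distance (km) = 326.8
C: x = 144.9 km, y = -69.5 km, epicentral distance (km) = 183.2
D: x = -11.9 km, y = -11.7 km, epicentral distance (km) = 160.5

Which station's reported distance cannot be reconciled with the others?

Solve using three stations at a time. Using A, B, D (subtract circle equations pairwise → linear system) gives (x, y) ≈ (133.2, 56.9).
Distances from that point to each station vs reported:
  A: calculated 99.7 vs reported 99.6 → residual 0.1 km
  B: calculated 326.8 vs reported 326.8 → residual 0.0 km
  C: calculated 126.9 vs reported 183.2 → residual 56.3 km
  D: calculated 160.5 vs reported 160.5 → residual 0.0 km
A, B, D are mutually consistent (residuals ≈ 0); C is off by 56.3 km.

C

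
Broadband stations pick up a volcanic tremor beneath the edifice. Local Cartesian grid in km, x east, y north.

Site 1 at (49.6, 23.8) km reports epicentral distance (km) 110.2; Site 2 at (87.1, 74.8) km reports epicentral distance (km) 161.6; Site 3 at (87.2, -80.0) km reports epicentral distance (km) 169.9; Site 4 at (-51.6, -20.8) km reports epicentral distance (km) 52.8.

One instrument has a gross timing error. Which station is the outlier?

Site 4

Solve using three stations at a time. Using Site 1, Site 2, Site 3 (subtract circle equations pairwise → linear system) gives (x, y) ≈ (-59.3, 6.2).
Distances from that point to each station vs reported:
  Site 1: calculated 110.3 vs reported 110.2 → residual 0.1 km
  Site 2: calculated 161.7 vs reported 161.6 → residual 0.1 km
  Site 3: calculated 170.0 vs reported 169.9 → residual 0.1 km
  Site 4: calculated 28.1 vs reported 52.8 → residual 24.7 km
Site 1, Site 2, Site 3 are mutually consistent (residuals ≈ 0); Site 4 is off by 24.7 km.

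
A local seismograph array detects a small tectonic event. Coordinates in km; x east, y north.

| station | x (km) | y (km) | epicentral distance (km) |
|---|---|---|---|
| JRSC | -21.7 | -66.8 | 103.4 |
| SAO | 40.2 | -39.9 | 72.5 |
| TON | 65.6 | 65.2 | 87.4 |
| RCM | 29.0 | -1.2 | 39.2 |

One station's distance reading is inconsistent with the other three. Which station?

JRSC

Solve using three stations at a time. Using SAO, TON, RCM (subtract circle equations pairwise → linear system) gives (x, y) ≈ (-6.4, 15.6).
Distances from that point to each station vs reported:
  JRSC: calculated 83.9 vs reported 103.4 → residual 19.5 km
  SAO: calculated 72.5 vs reported 72.5 → residual 0.0 km
  TON: calculated 87.4 vs reported 87.4 → residual 0.0 km
  RCM: calculated 39.2 vs reported 39.2 → residual 0.0 km
SAO, TON, RCM are mutually consistent (residuals ≈ 0); JRSC is off by 19.5 km.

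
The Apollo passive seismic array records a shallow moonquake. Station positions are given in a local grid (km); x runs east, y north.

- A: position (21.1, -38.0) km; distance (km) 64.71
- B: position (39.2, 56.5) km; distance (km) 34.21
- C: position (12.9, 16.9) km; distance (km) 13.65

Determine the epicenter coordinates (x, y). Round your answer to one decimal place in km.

22.4 km east, 26.7 km north

Circle about each station: (x − 21.1)² + (y + 38.0)² = 64.71²; (x − 39.2)² + (y − 56.5)² = 34.21²; (x − 12.9)² + (y − 16.9)² = 13.65².
Subtracting the A equation from the B and C equations removes the quadratic terms:
36.2 x + 189.0 y = 5856.74
-16.4 x + 109.8 y = 2563.87
Solving the 2×2 system: x ≈ 22.4, y ≈ 26.7 km.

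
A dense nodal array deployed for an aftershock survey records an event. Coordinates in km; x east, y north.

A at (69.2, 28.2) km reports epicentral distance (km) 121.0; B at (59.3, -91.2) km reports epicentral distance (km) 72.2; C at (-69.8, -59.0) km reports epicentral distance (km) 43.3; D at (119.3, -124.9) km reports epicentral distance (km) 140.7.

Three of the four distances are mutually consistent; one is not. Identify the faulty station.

C

Solve using three stations at a time. Using A, B, D (subtract circle equations pairwise → linear system) gives (x, y) ≈ (-8.0, -65.0).
Distances from that point to each station vs reported:
  A: calculated 121.0 vs reported 121.0 → residual 0.0 km
  B: calculated 72.3 vs reported 72.2 → residual 0.1 km
  C: calculated 62.0 vs reported 43.3 → residual 18.7 km
  D: calculated 140.7 vs reported 140.7 → residual 0.0 km
A, B, D are mutually consistent (residuals ≈ 0); C is off by 18.7 km.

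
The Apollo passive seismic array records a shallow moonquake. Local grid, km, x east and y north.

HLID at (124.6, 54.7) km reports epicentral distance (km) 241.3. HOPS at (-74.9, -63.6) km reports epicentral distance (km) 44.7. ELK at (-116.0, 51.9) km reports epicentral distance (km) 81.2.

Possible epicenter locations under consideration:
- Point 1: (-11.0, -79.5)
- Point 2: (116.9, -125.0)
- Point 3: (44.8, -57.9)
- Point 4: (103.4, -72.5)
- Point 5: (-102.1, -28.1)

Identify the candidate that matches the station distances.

Point 5

For each candidate, compare |candidate − station| to the reported distance:
Point 1: residuals HLID 50.5, HOPS 21.1, ELK 87.0 → max 87.0 km
Point 2: residuals HLID 61.4, HOPS 156.7, ELK 211.3 → max 211.3 km
Point 3: residuals HLID 103.3, HOPS 75.1, ELK 113.5 → max 113.5 km
Point 4: residuals HLID 112.3, HOPS 133.8, ELK 171.0 → max 171.0 km
Point 5: residuals HLID 0.0, HOPS 0.0, ELK 0.0 → max 0.0 km
Only Point 5 has all residuals ≈ 0.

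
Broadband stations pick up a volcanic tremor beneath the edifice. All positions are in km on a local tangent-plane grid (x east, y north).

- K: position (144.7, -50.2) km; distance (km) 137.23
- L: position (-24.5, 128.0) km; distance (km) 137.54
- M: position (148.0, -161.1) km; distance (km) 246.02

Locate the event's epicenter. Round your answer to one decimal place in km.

Circle about each station: (x − 144.7)² + (y + 50.2)² = 137.23²; (x + 24.5)² + (y − 128.0)² = 137.54²; (x − 148.0)² + (y + 161.1)² = 246.02².
Subtracting pairs of circle equations eliminates x²+y² and gives linear equations (the radical axes):
-338.4 x + 356.4 y = -6559.06
6.6 x − 221.8 y = -17294.69
Solving the 2×2 system: x ≈ 104.8, y ≈ 81.1 km.

(104.8, 81.1)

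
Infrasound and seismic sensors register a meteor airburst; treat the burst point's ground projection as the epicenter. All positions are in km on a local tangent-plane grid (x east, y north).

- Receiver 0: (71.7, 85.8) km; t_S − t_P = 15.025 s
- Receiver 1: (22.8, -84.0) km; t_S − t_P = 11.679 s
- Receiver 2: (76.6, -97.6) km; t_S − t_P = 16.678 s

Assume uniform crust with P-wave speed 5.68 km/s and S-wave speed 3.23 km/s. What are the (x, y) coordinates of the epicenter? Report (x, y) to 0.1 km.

(-1.2, 0.1)

Distance from S−P lag: d = Δt · v_P v_S / (v_P − v_S) = Δt · (5.68·3.23)/(5.68−3.23) ≈ 7.4883·Δt.
So d_Receiver 0 = 112.51, d_Receiver 1 = 87.46, d_Receiver 2 = 124.89 km.
Circle about each station: (x − 71.7)² + (y − 85.8)² = 112.51²; (x − 22.8)² + (y + 84.0)² = 87.46²; (x − 76.6)² + (y + 97.6)² = 124.89².
Subtracting the Receiver 0 equation from the Receiver 1 and Receiver 2 equations removes the quadratic terms:
-97.8 x − 339.6 y = 82.56
9.8 x − 366.8 y = -48.22
Solving the 2×2 system: x ≈ -1.2, y ≈ 0.1 km.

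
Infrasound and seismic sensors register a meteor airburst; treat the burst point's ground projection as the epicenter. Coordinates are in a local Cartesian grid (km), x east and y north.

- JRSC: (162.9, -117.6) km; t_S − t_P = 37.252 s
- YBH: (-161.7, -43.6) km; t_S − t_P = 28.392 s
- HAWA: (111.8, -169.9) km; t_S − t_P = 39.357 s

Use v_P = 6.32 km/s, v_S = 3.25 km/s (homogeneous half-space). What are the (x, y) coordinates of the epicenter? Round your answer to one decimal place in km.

(-6.2, 65.5)

Distance from S−P lag: d = Δt · v_P v_S / (v_P − v_S) = Δt · (6.32·3.25)/(6.32−3.25) ≈ 6.6906·Δt.
So d_JRSC = 249.24, d_YBH = 189.96, d_HAWA = 263.32 km.
Circle about each station: (x − 162.9)² + (y + 117.6)² = 249.24²; (x + 161.7)² + (y + 43.6)² = 189.96²; (x − 111.8)² + (y + 169.9)² = 263.32².
Subtracting the JRSC equation from the YBH and HAWA equations removes the quadratic terms:
-649.2 x + 148.0 y = 13717.46
-102.2 x − 104.6 y = -6217.76
Solving the 2×2 system: x ≈ -6.2, y ≈ 65.5 km.
Check against JRSC (with the unrounded x, y): √((x − 162.9)²+(y + 117.6)²) = 249.24 ≈ 249.24 km. ✓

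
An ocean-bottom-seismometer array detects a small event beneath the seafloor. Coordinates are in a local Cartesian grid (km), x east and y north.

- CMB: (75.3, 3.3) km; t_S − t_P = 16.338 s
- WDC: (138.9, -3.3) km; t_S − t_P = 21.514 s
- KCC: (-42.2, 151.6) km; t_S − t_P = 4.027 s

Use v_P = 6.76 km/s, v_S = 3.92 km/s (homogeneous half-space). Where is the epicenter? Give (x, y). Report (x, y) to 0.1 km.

Distance from S−P lag: d = Δt · v_P v_S / (v_P − v_S) = Δt · (6.76·3.92)/(6.76−3.92) ≈ 9.3307·Δt.
So d_CMB = 152.45, d_WDC = 200.74, d_KCC = 37.57 km.
Circle about each station: (x − 75.3)² + (y − 3.3)² = 152.45²; (x − 138.9)² + (y + 3.3)² = 200.74²; (x + 42.2)² + (y − 151.6)² = 37.57².
Subtracting pairs of circle equations eliminates x²+y² and gives linear equations (the radical axes):
127.2 x − 13.2 y = -3432.43
-235.0 x + 296.6 y = 40911.92
Solving the 2×2 system: x ≈ -13.8, y ≈ 127.0 km.

-13.8 km east, 127.0 km north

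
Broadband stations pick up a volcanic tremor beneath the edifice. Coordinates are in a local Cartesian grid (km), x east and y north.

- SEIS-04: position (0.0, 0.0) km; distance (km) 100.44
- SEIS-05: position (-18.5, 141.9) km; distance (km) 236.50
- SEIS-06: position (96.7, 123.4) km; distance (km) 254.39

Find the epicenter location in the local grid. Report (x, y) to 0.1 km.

Circle about each station: x² + y² = 100.44²; (x + 18.5)² + (y − 141.9)² = 236.50²; (x − 96.7)² + (y − 123.4)² = 254.39².
Subtracting pairs of circle equations eliminates x²+y² and gives linear equations (the radical axes):
-37.0 x + 283.8 y = -25366.20
193.4 x + 246.8 y = -30047.63
Solving the 2×2 system: x ≈ -35.4, y ≈ -94.0 km.

-35.4 km east, -94.0 km north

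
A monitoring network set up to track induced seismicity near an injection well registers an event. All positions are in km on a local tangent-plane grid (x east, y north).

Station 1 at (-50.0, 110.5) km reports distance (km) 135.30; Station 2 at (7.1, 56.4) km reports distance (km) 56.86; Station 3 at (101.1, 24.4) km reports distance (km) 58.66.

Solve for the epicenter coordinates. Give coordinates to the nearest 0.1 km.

(43.6, 12.8)

Circle about each station: (x + 50.0)² + (y − 110.5)² = 135.30²; (x − 7.1)² + (y − 56.4)² = 56.86²; (x − 101.1)² + (y − 24.4)² = 58.66².
Subtracting the Station 1 equation from the Station 2 and Station 3 equations removes the quadratic terms:
114.2 x − 108.2 y = 3594.15
302.2 x − 172.2 y = 10971.41
Solving the 2×2 system: x ≈ 43.6, y ≈ 12.8 km.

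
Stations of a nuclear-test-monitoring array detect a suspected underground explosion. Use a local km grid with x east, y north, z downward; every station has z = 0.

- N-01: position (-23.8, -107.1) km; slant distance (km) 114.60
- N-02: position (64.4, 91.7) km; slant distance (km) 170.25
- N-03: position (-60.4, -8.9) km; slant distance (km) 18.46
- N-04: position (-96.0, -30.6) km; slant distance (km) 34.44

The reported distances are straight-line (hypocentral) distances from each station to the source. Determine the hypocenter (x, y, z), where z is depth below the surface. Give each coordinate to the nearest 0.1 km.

x ≈ -75.2 km, y ≈ -5.2 km, depth ≈ 10.4 km

Each station gives a sphere (x−x_i)² + (y−y_i)² + z² = d_i² (stations at z=0).
Subtracting the N-01 sphere from N-02 and N-03: z² cancels, leaving linear equations in x and y:
176.4 x + 397.6 y = -15332.50
-73.2 x + 196.4 y = 4482.91
Solving: x ≈ -75.196, y ≈ -5.201 km (keep extra digits for the depth step; rounded: -75.2, -5.2).
Then from the N-01 sphere: z² = 114.60² − (x + 23.8)² − (y + 107.1)² with x = -75.196, y = -5.201, so z ≈ 10.402 ≈ 10.4 km.
Check against N-04 (with the unrounded solution): distance 34.44 ≈ 34.44 km. ✓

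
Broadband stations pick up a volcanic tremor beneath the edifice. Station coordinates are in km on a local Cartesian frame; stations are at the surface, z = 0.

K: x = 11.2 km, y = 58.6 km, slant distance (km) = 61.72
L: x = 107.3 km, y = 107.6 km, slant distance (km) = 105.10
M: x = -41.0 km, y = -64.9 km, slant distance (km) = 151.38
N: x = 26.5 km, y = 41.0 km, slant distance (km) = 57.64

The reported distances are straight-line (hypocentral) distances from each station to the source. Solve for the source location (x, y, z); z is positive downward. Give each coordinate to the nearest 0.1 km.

x ≈ 37.4 km, y ≈ 52.1 km, depth ≈ 55.5 km

Each station gives a sphere (x−x_i)² + (y−y_i)² + z² = d_i² (stations at z=0).
Subtracting the K sphere from L and M: z² cancels, leaving linear equations in x and y:
192.2 x + 98.0 y = 12295.00
-104.4 x − 247.0 y = -16772.94
Solving: x ≈ 37.407, y ≈ 52.096 km (keep extra digits for the depth step; rounded: 37.4, 52.1).
Then from the K sphere: z² = 61.72² − (x − 11.2)² − (y − 58.6)² with x = 37.407, y = 52.096, so z ≈ 55.500 ≈ 55.5 km.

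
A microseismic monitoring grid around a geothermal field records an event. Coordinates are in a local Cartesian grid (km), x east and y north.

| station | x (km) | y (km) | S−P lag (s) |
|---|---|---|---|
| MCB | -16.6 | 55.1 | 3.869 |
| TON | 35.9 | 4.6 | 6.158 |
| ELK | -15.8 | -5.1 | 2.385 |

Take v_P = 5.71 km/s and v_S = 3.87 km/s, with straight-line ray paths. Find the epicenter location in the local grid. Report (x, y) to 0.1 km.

Distance from S−P lag: d = Δt · v_P v_S / (v_P − v_S) = Δt · (5.71·3.87)/(5.71−3.87) ≈ 12.0096·Δt.
So d_MCB = 46.47, d_TON = 73.96, d_ELK = 28.64 km.
Circle about each station: (x + 16.6)² + (y − 55.1)² = 46.47²; (x − 35.9)² + (y − 4.6)² = 73.96²; (x + 15.8)² + (y + 5.1)² = 28.64².
Subtracting the MCB equation from the TON and ELK equations removes the quadratic terms:
105.0 x − 101.0 y = -5312.22
1.6 x − 120.4 y = -1696.71
Solving the 2×2 system: x ≈ -37.5, y ≈ 13.6 km.

(-37.5, 13.6)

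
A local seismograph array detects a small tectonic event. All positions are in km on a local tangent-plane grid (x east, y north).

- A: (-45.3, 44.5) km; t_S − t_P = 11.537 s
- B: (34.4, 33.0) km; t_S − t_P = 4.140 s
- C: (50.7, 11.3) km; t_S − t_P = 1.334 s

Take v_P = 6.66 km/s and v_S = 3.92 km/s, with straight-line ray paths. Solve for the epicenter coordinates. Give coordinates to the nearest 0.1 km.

Distance from S−P lag: d = Δt · v_P v_S / (v_P − v_S) = Δt · (6.66·3.92)/(6.66−3.92) ≈ 9.5282·Δt.
So d_A = 109.93, d_B = 39.45, d_C = 12.71 km.
Circle about each station: (x + 45.3)² + (y − 44.5)² = 109.93²; (x − 34.4)² + (y − 33.0)² = 39.45²; (x − 50.7)² + (y − 11.3)² = 12.71².
Subtracting the A equation from the B and C equations removes the quadratic terms:
159.4 x − 23.0 y = 8768.32
192.0 x − 66.4 y = 10588.90
Solving the 2×2 system: x ≈ 54.9, y ≈ -0.7 km.

x ≈ 54.9 km, y ≈ -0.7 km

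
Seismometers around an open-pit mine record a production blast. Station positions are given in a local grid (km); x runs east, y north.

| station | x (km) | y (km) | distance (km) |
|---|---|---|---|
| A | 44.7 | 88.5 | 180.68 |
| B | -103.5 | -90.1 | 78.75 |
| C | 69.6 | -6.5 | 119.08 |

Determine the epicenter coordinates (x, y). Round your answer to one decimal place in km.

Circle about each station: (x − 44.7)² + (y − 88.5)² = 180.68²; (x + 103.5)² + (y + 90.1)² = 78.75²; (x − 69.6)² + (y + 6.5)² = 119.08².
Subtracting the A equation from the B and C equations removes the quadratic terms:
-296.4 x − 357.2 y = 35443.62
49.8 x − 190.0 y = 13521.29
Solving the 2×2 system: x ≈ -25.7, y ≈ -77.9 km.
Check against A (with the unrounded x, y): √((x − 44.7)²+(y − 88.5)²) = 180.68 ≈ 180.68 km. ✓

x ≈ -25.7 km, y ≈ -77.9 km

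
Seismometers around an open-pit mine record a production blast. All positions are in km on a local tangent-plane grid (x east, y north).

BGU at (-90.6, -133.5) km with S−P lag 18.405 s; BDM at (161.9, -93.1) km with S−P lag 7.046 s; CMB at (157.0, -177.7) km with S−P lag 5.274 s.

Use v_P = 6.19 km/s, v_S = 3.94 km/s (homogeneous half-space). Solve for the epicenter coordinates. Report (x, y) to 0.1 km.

108.4 km east, -147.6 km north

Distance from S−P lag: d = Δt · v_P v_S / (v_P − v_S) = Δt · (6.19·3.94)/(6.19−3.94) ≈ 10.8394·Δt.
So d_BGU = 199.50, d_BDM = 76.37, d_CMB = 57.17 km.
Circle about each station: (x + 90.6)² + (y + 133.5)² = 199.50²; (x − 161.9)² + (y + 93.1)² = 76.37²; (x − 157.0)² + (y + 177.7)² = 57.17².
Subtracting the BGU equation from the BDM and CMB equations removes the quadratic terms:
505.0 x + 80.8 y = 42816.48
495.2 x − 88.4 y = 66727.52
Solving the 2×2 system: x ≈ 108.4, y ≈ -147.6 km.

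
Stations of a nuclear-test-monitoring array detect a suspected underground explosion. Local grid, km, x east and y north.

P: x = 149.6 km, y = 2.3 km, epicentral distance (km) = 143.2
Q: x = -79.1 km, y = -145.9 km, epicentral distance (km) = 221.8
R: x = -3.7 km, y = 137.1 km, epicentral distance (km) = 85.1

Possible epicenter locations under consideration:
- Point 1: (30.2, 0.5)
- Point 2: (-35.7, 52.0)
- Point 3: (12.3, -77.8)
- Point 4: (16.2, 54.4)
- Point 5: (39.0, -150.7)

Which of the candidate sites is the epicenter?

Point 4

For each candidate, compare |candidate − station| to the reported distance:
Point 1: residuals P 23.8, Q 39.1, R 55.6 → max 55.6 km
Point 2: residuals P 48.6, Q 19.2, R 5.8 → max 48.6 km
Point 3: residuals P 15.8, Q 107.8, R 130.4 → max 130.4 km
Point 4: residuals P 0.0, Q 0.0, R 0.0 → max 0.0 km
Point 5: residuals P 45.6, Q 103.6, R 205.9 → max 205.9 km
Only Point 4 has all residuals ≈ 0.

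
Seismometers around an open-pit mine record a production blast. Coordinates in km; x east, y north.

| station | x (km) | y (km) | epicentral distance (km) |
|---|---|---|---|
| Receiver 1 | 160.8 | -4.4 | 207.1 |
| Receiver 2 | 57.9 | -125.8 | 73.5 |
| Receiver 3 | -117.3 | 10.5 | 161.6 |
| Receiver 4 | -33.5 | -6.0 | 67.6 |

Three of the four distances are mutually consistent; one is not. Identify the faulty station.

Solve using three stations at a time. Using Receiver 1, Receiver 2, Receiver 3 (subtract circle equations pairwise → linear system) gives (x, y) ≈ (-14.7, -114.4).
Distances from that point to each station vs reported:
  Receiver 1: calculated 207.1 vs reported 207.1 → residual 0.0 km
  Receiver 2: calculated 73.5 vs reported 73.5 → residual 0.0 km
  Receiver 3: calculated 161.6 vs reported 161.6 → residual 0.0 km
  Receiver 4: calculated 110.0 vs reported 67.6 → residual 42.4 km
Receiver 1, Receiver 2, Receiver 3 are mutually consistent (residuals ≈ 0); Receiver 4 is off by 42.4 km.

Receiver 4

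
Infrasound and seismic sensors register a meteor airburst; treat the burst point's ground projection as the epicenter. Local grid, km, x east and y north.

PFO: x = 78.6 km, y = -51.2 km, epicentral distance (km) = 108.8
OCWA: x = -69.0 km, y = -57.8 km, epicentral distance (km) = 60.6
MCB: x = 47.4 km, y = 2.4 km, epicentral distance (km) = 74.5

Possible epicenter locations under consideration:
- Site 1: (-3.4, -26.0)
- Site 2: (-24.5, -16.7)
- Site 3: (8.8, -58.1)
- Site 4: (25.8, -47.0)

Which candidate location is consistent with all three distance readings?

Site 2

For each candidate, compare |candidate − station| to the reported distance:
Site 1: residuals PFO 23.0, OCWA 12.3, MCB 16.3 → max 23.0 km
Site 2: residuals PFO 0.1, OCWA 0.0, MCB 0.1 → max 0.1 km
Site 3: residuals PFO 38.7, OCWA 17.2, MCB 2.7 → max 38.7 km
Site 4: residuals PFO 55.8, OCWA 34.8, MCB 20.6 → max 55.8 km
Only Site 2 has all residuals ≈ 0.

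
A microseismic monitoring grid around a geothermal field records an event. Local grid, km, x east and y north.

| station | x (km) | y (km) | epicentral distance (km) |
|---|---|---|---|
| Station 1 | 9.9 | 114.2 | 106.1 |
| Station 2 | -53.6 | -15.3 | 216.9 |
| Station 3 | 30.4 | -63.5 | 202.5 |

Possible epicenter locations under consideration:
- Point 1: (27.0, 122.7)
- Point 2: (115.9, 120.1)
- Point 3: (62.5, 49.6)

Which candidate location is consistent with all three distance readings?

Point 2

For each candidate, compare |candidate − station| to the reported distance:
Point 1: residuals Station 1 87.0, Station 2 57.1, Station 3 16.3 → max 87.0 km
Point 2: residuals Station 1 0.1, Station 2 0.0, Station 3 0.0 → max 0.1 km
Point 3: residuals Station 1 22.8, Station 2 83.9, Station 3 84.9 → max 84.9 km
Only Point 2 has all residuals ≈ 0.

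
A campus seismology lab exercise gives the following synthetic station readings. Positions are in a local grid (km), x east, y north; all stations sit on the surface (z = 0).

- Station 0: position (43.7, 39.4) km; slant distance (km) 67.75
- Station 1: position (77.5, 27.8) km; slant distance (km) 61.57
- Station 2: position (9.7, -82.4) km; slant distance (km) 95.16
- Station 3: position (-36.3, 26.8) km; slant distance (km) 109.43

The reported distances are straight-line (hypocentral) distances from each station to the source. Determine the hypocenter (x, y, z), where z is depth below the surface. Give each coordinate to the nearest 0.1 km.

(56.9, -11.6, 42.6)

Each station gives a sphere (x−x_i)² + (y−y_i)² + z² = d_i² (stations at z=0).
Subtracting the Station 0 sphere from Station 1 and Station 2: z² cancels, leaving linear equations in x and y:
67.6 x − 23.2 y = 4116.24
-68.0 x − 243.6 y = -1043.56
Solving: x ≈ 56.909, y ≈ -11.602 km (keep extra digits for the depth step; rounded: 56.9, -11.6).
Then from the Station 0 sphere: z² = 67.75² − (x − 43.7)² − (y − 39.4)² with x = 56.909, y = -11.602, so z ≈ 42.596 ≈ 42.6 km.
Check against Station 3 (with the unrounded solution): distance 109.44 ≈ 109.43 km. ✓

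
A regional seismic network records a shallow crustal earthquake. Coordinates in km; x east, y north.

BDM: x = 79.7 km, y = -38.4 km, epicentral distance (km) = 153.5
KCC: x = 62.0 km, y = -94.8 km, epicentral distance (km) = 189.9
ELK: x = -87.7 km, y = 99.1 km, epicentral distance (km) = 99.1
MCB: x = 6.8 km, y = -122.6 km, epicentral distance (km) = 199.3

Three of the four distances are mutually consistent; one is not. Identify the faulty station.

Solve using three stations at a time. Using BDM, KCC, MCB (subtract circle equations pairwise → linear system) gives (x, y) ≈ (-24.6, 74.2).
Distances from that point to each station vs reported:
  BDM: calculated 153.4 vs reported 153.5 → residual 0.1 km
  KCC: calculated 189.8 vs reported 189.9 → residual 0.1 km
  ELK: calculated 67.9 vs reported 99.1 → residual 31.2 km
  MCB: calculated 199.2 vs reported 199.3 → residual 0.1 km
BDM, KCC, MCB are mutually consistent (residuals ≈ 0); ELK is off by 31.2 km.

ELK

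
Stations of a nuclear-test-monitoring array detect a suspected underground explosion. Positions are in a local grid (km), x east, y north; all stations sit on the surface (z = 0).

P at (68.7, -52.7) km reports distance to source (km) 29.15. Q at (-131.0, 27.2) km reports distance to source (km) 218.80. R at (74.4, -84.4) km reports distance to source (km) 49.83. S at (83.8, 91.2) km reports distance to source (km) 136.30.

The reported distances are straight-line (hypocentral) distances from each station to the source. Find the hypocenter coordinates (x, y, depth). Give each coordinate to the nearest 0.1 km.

(74.8, -42.2, 26.5)

Each station gives a sphere (x−x_i)² + (y−y_i)² + z² = d_i² (stations at z=0).
Subtracting the P sphere from Q and R: z² cancels, leaving linear equations in x and y:
-399.4 x + 159.8 y = -36619.86
11.4 x − 63.4 y = 3528.43
Solving: x ≈ 74.802, y ≈ -42.203 km (keep extra digits for the depth step; rounded: 74.8, -42.2).
Then from the P sphere: z² = 29.15² − (x − 68.7)² − (y + 52.7)² with x = 74.802, y = -42.203, so z ≈ 26.501 ≈ 26.5 km.
Check against S (with the unrounded solution): distance 136.31 ≈ 136.30 km. ✓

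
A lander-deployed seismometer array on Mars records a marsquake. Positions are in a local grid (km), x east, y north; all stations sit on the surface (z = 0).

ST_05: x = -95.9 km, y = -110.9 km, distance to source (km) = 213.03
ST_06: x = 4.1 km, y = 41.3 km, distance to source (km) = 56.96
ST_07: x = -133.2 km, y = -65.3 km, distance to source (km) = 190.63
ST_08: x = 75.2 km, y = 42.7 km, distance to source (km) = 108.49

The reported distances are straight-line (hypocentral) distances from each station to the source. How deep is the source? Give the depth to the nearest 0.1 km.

Each station gives a sphere (x−x_i)² + (y−y_i)² + z² = d_i² (stations at z=0).
Subtracting the ST_05 sphere from ST_06 and ST_07: z² cancels, leaving linear equations in x and y:
200.0 x + 304.4 y = 22364.22
-74.6 x + 91.2 y = 9552.69
Solving: x ≈ -21.203, y ≈ 87.401 km (keep extra digits for the depth step; rounded: -21.2, 87.4).
Then from the ST_05 sphere: z² = 213.03² − (x + 95.9)² − (y + 110.9)² with x = -21.203, y = 87.401, so z ≈ 21.883 ≈ 21.9 km.
Check against ST_08 (with the unrounded solution): distance 108.49 ≈ 108.49 km. ✓

z ≈ 21.9 km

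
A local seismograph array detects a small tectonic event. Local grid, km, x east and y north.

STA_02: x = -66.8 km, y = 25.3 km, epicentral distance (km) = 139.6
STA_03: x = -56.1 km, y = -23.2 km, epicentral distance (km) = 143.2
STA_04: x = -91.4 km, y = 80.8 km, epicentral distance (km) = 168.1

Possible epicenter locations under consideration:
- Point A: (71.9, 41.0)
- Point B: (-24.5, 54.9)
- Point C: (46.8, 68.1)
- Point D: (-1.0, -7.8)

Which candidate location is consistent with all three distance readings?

Point A

For each candidate, compare |candidate − station| to the reported distance:
Point A: residuals STA_02 0.0, STA_03 0.0, STA_04 0.0 → max 0.0 km
Point B: residuals STA_02 88.0, STA_03 58.9, STA_04 96.4 → max 96.4 km
Point C: residuals STA_02 18.2, STA_03 5.6, STA_04 29.3 → max 29.3 km
Point D: residuals STA_02 65.9, STA_03 86.0, STA_04 41.5 → max 86.0 km
Only Point A has all residuals ≈ 0.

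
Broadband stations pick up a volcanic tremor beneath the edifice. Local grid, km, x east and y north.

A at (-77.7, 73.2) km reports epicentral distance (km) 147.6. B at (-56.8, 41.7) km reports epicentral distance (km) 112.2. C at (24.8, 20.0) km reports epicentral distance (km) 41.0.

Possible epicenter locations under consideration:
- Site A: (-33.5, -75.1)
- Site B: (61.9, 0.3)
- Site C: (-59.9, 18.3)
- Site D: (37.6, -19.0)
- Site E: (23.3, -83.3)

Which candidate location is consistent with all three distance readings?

For each candidate, compare |candidate − station| to the reported distance:
Site A: residuals A 7.1, B 6.9, C 70.5 → max 70.5 km
Site B: residuals A 9.9, B 13.5, C 1.0 → max 13.5 km
Site C: residuals A 89.9, B 88.6, C 43.7 → max 89.9 km
Site D: residuals A 0.0, B 0.0, C 0.0 → max 0.0 km
Site E: residuals A 38.7, B 36.3, C 62.3 → max 62.3 km
Only Site D has all residuals ≈ 0.

Site D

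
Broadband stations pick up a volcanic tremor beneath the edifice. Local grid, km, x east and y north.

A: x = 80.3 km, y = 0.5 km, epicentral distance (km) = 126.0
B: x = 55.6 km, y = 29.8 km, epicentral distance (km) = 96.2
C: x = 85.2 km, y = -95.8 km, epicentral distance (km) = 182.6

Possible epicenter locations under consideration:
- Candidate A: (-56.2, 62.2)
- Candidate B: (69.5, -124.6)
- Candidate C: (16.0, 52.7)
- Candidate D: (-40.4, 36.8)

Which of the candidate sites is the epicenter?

Candidate D

For each candidate, compare |candidate − station| to the reported distance:
Candidate A: residuals A 23.8, B 20.2, C 29.4 → max 29.4 km
Candidate B: residuals A 0.4, B 58.8, C 149.8 → max 149.8 km
Candidate C: residuals A 43.2, B 50.5, C 18.8 → max 50.5 km
Candidate D: residuals A 0.0, B 0.1, C 0.0 → max 0.1 km
Only Candidate D has all residuals ≈ 0.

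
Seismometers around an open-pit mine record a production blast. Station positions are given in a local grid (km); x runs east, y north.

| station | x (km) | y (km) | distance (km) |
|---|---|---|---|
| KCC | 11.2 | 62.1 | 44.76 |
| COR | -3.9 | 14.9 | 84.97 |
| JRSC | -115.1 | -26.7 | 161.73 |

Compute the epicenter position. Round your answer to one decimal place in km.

Circle about each station: (x − 11.2)² + (y − 62.1)² = 44.76²; (x + 3.9)² + (y − 14.9)² = 84.97²; (x + 115.1)² + (y + 26.7)² = 161.73².
Subtracting pairs of circle equations eliminates x²+y² and gives linear equations (the radical axes):
-30.2 x − 94.4 y = -8961.07
-252.6 x − 177.6 y = -14174.09
Solving the 2×2 system: x ≈ -13.7, y ≈ 99.3 km.

x ≈ -13.7 km, y ≈ 99.3 km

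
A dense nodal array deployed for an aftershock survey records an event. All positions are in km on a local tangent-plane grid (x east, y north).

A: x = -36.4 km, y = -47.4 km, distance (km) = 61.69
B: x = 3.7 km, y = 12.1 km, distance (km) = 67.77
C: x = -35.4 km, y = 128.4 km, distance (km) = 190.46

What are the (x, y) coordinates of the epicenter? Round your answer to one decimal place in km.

25.1 km east, -52.2 km north

Circle about each station: (x + 36.4)² + (y + 47.4)² = 61.69²; (x − 3.7)² + (y − 12.1)² = 67.77²; (x + 35.4)² + (y − 128.4)² = 190.46².
Subtracting pairs of circle equations eliminates x²+y² and gives linear equations (the radical axes):
80.2 x + 119.0 y = -4198.74
2.0 x + 351.6 y = -18301.36
Solving the 2×2 system: x ≈ 25.1, y ≈ -52.2 km.
Check against A (with the unrounded x, y): √((x + 36.4)²+(y + 47.4)²) = 61.68 ≈ 61.69 km. ✓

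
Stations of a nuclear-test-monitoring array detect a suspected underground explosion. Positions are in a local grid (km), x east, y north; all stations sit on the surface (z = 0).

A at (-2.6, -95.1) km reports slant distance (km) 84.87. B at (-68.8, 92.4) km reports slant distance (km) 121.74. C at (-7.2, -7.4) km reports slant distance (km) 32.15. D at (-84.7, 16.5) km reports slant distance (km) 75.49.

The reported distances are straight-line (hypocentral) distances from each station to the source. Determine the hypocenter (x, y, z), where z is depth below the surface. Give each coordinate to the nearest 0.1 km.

(-22.5, -17.0, 26.6)

Each station gives a sphere (x−x_i)² + (y−y_i)² + z² = d_i² (stations at z=0).
Subtracting the A sphere from B and C: z² cancels, leaving linear equations in x and y:
-132.4 x + 375.0 y = -3397.28
-9.2 x + 175.4 y = -2774.88
Solving: x ≈ -22.490, y ≈ -17.000 km (keep extra digits for the depth step; rounded: -22.5, -17.0).
Then from the A sphere: z² = 84.87² − (x + 2.6)² − (y + 95.1)² with x = -22.490, y = -17.000, so z ≈ 26.603 ≈ 26.6 km.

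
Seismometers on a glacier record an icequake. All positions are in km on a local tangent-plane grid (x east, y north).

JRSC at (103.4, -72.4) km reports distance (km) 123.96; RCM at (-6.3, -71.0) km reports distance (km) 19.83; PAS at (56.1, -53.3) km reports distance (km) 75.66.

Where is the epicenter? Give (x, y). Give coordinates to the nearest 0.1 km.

(-19.5, -56.2)

Circle about each station: (x − 103.4)² + (y + 72.4)² = 123.96²; (x + 6.3)² + (y + 71.0)² = 19.83²; (x − 56.1)² + (y + 53.3)² = 75.66².
Subtracting the JRSC equation from the RCM and PAS equations removes the quadratic terms:
-219.4 x + 2.8 y = 4120.22
-94.6 x + 38.2 y = -303.57
Solving the 2×2 system: x ≈ -19.5, y ≈ -56.2 km.
Check against JRSC (with the unrounded x, y): √((x − 103.4)²+(y + 72.4)²) = 123.96 ≈ 123.96 km. ✓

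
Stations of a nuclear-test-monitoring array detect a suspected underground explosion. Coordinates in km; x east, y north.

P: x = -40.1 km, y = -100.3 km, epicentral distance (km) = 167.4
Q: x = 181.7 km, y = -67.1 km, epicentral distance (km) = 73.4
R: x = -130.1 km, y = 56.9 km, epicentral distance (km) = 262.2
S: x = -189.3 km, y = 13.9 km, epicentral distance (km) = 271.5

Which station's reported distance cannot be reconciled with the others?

S

Solve using three stations at a time. Using P, Q, R (subtract circle equations pairwise → linear system) gives (x, y) ≈ (114.8, -36.8).
Distances from that point to each station vs reported:
  P: calculated 167.4 vs reported 167.4 → residual 0.0 km
  Q: calculated 73.4 vs reported 73.4 → residual 0.0 km
  R: calculated 262.2 vs reported 262.2 → residual 0.0 km
  S: calculated 308.3 vs reported 271.5 → residual 36.8 km
P, Q, R are mutually consistent (residuals ≈ 0); S is off by 36.8 km.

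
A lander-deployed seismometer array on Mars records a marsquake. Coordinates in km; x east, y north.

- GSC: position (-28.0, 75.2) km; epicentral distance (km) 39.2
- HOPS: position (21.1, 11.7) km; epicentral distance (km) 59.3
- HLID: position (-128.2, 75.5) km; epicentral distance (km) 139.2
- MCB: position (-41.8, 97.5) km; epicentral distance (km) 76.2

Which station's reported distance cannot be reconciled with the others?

MCB

Solve using three stations at a time. Using GSC, HOPS, HLID (subtract circle equations pairwise → linear system) gives (x, y) ≈ (10.9, 70.1).
Distances from that point to each station vs reported:
  GSC: calculated 39.2 vs reported 39.2 → residual 0.0 km
  HOPS: calculated 59.3 vs reported 59.3 → residual 0.0 km
  HLID: calculated 139.2 vs reported 139.2 → residual 0.0 km
  MCB: calculated 59.4 vs reported 76.2 → residual 16.8 km
GSC, HOPS, HLID are mutually consistent (residuals ≈ 0); MCB is off by 16.8 km.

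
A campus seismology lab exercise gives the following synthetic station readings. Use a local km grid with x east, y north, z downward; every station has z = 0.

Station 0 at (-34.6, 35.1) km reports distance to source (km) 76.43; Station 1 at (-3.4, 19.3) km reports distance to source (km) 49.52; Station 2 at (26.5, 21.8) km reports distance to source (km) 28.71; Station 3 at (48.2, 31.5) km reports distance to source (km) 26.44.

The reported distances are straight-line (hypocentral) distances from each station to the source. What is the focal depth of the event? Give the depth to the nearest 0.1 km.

z ≈ 24.3 km

Each station gives a sphere (x−x_i)² + (y−y_i)² + z² = d_i² (stations at z=0).
Subtracting the Station 0 sphere from Station 1 and Station 2: z² cancels, leaving linear equations in x and y:
62.4 x − 31.6 y = 1344.19
122.2 x − 26.6 y = 3765.60
Solving: x ≈ 37.806, y ≈ 32.118 km (keep extra digits for the depth step; rounded: 37.8, 32.1).
Then from the Station 0 sphere: z² = 76.43² − (x + 34.6)² − (y − 35.1)² with x = 37.806, y = 32.118, so z ≈ 24.290 ≈ 24.3 km.
Check against Station 3 (with the unrounded solution): distance 26.43 ≈ 26.44 km. ✓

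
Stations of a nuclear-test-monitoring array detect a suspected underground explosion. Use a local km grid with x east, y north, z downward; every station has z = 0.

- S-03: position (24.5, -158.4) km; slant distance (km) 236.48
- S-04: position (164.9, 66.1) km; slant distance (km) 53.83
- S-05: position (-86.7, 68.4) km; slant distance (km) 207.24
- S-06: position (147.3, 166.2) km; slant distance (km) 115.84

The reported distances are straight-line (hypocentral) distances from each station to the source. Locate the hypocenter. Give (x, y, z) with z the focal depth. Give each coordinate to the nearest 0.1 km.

(118.6, 57.0, 25.9)

Each station gives a sphere (x−x_i)² + (y−y_i)² + z² = d_i² (stations at z=0).
Subtracting the S-03 sphere from S-04 and S-05: z² cancels, leaving linear equations in x and y:
280.8 x + 449.0 y = 58895.53
-222.4 x + 453.6 y = -520.99
Solving: x ≈ 118.598, y ≈ 57.000 km (keep extra digits for the depth step; rounded: 118.6, 57.0).
Then from the S-03 sphere: z² = 236.48² − (x − 24.5)² − (y + 158.4)² with x = 118.598, y = 57.000, so z ≈ 25.907 ≈ 25.9 km.
Check against S-06 (with the unrounded solution): distance 115.84 ≈ 115.84 km. ✓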